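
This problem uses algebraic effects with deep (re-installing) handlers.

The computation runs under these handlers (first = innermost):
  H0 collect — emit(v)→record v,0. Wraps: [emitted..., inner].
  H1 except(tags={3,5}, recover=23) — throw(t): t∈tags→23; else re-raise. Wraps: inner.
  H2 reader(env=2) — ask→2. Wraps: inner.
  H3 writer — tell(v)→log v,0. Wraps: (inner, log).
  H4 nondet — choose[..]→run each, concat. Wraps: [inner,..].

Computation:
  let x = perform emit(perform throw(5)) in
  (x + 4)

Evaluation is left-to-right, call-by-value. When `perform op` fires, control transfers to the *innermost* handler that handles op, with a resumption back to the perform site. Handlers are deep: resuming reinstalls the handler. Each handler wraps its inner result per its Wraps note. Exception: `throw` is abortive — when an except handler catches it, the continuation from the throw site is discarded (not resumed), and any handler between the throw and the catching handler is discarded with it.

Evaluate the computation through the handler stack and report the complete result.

Answer: [(23, ())]

Evaluation trace:
throw(5) @ H1 caught ⇒ 23
H2 returns 23
H3 returns (23, ())
H4 returns [(23, ())]
= [(23, ())]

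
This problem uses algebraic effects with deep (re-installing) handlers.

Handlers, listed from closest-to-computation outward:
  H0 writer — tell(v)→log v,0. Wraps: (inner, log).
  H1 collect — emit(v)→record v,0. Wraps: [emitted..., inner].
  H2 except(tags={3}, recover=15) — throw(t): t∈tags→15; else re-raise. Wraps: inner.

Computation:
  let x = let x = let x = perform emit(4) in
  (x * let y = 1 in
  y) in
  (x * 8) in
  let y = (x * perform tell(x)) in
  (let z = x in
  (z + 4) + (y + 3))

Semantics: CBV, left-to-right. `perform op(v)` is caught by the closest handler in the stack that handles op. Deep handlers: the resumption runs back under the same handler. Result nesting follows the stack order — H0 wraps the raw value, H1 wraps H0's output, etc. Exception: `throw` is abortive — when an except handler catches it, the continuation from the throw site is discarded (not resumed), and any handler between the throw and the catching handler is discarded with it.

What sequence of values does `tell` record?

Answer: (0)

Evaluation trace:
emit(4) @ H1 ⇒ out+=4
tell(0) @ H0 ⇒ log+=0
H0 returns (7, (0))
H1 returns [4, (7, (0))]
H2 returns [4, (7, (0))]
= [4, (7, (0))]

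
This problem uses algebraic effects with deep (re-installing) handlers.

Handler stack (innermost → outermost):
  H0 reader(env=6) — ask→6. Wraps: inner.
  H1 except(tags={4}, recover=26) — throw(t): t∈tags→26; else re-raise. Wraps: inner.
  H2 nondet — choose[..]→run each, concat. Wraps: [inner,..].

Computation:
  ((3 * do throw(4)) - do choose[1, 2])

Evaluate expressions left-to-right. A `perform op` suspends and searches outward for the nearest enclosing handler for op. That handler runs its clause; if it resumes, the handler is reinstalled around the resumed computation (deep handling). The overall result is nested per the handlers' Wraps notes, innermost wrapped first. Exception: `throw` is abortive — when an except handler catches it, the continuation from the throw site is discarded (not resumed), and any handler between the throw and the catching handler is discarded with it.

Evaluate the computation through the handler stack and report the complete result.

Answer: [26]

Working:
throw(4) @ H1 caught ⇒ 26
H2 returns [26]
= [26]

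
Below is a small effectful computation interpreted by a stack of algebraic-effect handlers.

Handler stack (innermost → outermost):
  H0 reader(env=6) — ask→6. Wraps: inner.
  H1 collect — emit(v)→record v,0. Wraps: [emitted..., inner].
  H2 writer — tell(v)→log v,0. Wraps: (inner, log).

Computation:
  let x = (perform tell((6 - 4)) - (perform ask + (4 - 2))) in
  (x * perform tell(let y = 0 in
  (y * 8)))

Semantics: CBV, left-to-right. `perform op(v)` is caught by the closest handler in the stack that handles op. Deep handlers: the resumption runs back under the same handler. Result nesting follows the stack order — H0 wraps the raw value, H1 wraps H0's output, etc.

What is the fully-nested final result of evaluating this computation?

Working:
tell(2) @ H2 ⇒ log+=2
ask @ H0 ⇒ 6
tell(0) @ H2 ⇒ log+=0
H0 returns 0
H1 returns [0]
H2 returns ([0], (2, 0))
= ([0], (2, 0))

Answer: ([0], (2, 0))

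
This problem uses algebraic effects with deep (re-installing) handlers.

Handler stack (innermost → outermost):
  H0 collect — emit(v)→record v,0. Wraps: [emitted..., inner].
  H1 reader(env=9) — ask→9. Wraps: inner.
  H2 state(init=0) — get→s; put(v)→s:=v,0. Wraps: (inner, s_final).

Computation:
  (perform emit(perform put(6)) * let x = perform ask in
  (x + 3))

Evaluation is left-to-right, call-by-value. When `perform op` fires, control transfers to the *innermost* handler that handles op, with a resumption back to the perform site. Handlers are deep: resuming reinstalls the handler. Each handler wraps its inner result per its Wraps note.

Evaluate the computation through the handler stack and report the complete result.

Answer: ([0, 0], 6)

Evaluation trace:
put(6) @ H2 ⇒ s:=6
emit(0) @ H0 ⇒ out+=0
ask @ H1 ⇒ 9
H0 returns [0, 0]
H1 returns [0, 0]
H2 returns ([0, 0], 6)
= ([0, 0], 6)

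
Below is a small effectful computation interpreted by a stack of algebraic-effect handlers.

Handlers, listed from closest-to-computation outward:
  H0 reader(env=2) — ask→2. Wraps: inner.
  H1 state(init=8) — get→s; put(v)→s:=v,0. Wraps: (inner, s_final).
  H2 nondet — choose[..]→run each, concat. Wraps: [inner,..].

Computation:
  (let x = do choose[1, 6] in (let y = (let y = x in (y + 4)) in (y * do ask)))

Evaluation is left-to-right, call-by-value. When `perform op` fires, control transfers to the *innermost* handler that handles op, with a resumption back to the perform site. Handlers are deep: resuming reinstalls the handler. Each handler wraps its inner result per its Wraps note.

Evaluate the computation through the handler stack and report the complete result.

Step-by-step:
choose[1, 6] @ H2
  branch[0] choose=1:
    ask @ H0 ⇒ 2
    H0 returns 10
    H1 returns (10, 8)
    H2 returns [(10, 8)]
  branch[1] choose=6:
    ask @ H0 ⇒ 2
    H0 returns 20
    H1 returns (20, 8)
    H2 returns [(20, 8)]
= [(10, 8), (20, 8)]

Answer: [(10, 8), (20, 8)]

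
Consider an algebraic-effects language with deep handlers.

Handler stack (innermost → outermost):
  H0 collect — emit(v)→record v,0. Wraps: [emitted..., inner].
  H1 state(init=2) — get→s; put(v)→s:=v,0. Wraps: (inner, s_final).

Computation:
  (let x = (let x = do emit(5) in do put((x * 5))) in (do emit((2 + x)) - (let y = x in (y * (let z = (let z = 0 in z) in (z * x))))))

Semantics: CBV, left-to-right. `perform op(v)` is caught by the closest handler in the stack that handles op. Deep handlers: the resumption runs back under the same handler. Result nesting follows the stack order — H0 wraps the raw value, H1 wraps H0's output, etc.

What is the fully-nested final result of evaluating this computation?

Answer: ([5, 2, 0], 0)

Step-by-step:
emit(5) @ H0 ⇒ out+=5
put(0) @ H1 ⇒ s:=0
emit(2) @ H0 ⇒ out+=2
H0 returns [5, 2, 0]
H1 returns ([5, 2, 0], 0)
= ([5, 2, 0], 0)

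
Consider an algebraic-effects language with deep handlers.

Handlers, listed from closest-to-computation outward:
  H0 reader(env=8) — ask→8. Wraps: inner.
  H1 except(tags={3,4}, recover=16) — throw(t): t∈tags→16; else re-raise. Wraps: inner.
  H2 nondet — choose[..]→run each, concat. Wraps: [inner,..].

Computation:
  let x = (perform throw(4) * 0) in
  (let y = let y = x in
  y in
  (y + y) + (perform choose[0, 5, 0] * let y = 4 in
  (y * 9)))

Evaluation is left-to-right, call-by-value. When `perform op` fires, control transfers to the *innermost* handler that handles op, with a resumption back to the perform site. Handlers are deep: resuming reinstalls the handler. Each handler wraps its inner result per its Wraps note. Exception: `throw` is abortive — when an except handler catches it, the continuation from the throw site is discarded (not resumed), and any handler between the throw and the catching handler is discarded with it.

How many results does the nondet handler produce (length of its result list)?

Working:
throw(4) @ H1 caught ⇒ 16
H2 returns [16]
= [16]

Answer: 1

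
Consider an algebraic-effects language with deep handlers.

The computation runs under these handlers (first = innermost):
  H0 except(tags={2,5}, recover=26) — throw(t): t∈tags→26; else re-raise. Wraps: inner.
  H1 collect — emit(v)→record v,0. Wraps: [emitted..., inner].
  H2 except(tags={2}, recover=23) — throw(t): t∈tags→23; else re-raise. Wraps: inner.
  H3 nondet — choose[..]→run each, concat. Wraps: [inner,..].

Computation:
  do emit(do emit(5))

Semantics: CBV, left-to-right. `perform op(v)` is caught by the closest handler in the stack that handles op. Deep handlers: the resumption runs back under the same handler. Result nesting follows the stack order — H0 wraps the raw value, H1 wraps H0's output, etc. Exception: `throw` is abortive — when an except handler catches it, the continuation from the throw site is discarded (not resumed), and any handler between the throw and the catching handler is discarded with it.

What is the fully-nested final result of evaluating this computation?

Working:
emit(5) @ H1 ⇒ out+=5
emit(0) @ H1 ⇒ out+=0
H0 returns 0
H1 returns [5, 0, 0]
H2 returns [5, 0, 0]
H3 returns [[5, 0, 0]]
= [[5, 0, 0]]

Answer: [[5, 0, 0]]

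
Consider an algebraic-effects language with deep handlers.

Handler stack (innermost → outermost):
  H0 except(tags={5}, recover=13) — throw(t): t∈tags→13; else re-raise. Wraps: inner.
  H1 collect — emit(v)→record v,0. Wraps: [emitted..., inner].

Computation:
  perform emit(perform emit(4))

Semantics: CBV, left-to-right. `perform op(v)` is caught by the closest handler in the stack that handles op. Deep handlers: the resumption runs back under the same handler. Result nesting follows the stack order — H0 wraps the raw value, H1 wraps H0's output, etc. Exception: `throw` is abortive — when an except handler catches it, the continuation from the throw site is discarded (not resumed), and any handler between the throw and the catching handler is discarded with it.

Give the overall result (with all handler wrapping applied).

Evaluation trace:
emit(4) @ H1 ⇒ out+=4
emit(0) @ H1 ⇒ out+=0
H0 returns 0
H1 returns [4, 0, 0]
= [4, 0, 0]

Answer: [4, 0, 0]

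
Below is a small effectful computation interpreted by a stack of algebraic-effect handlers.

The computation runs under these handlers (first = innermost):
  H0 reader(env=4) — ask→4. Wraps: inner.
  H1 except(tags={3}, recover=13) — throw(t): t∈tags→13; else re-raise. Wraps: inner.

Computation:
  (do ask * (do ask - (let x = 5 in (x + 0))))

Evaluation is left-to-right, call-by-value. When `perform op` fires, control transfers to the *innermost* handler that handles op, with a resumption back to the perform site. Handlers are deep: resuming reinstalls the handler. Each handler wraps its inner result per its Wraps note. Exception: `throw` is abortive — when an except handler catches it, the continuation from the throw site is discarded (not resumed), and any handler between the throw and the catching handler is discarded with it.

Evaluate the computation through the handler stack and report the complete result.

Answer: -4

Evaluation trace:
ask @ H0 ⇒ 4
ask @ H0 ⇒ 4
H0 returns -4
H1 returns -4
= -4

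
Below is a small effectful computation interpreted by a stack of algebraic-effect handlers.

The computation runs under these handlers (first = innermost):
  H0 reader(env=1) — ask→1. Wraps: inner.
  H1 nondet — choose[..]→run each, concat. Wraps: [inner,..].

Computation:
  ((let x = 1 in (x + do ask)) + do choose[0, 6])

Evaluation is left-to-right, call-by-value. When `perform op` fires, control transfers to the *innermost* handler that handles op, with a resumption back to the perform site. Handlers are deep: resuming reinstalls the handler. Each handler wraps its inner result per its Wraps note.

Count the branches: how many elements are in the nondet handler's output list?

Answer: 2

Evaluation trace:
ask @ H0 ⇒ 1
choose[0, 6] @ H1
  branch[0] choose=0:
    H0 returns 2
    H1 returns [2]
  branch[1] choose=6:
    H0 returns 8
    H1 returns [8]
= [2, 8]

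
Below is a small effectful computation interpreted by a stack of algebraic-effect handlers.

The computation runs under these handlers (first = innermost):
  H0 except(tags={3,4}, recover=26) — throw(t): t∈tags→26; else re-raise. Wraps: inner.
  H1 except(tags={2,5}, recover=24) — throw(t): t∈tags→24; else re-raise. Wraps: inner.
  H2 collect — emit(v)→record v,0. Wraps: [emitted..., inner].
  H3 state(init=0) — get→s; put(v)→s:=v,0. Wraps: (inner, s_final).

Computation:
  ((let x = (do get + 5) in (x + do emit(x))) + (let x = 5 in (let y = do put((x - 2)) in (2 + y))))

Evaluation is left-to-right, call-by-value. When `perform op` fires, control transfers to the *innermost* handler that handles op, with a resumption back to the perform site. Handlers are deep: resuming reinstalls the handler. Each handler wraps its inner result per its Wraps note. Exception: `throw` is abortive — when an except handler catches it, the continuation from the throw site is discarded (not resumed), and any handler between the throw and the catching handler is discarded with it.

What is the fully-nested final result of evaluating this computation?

Step-by-step:
get @ H3 ⇒ 0
emit(5) @ H2 ⇒ out+=5
put(3) @ H3 ⇒ s:=3
H0 returns 7
H1 returns 7
H2 returns [5, 7]
H3 returns ([5, 7], 3)
= ([5, 7], 3)

Answer: ([5, 7], 3)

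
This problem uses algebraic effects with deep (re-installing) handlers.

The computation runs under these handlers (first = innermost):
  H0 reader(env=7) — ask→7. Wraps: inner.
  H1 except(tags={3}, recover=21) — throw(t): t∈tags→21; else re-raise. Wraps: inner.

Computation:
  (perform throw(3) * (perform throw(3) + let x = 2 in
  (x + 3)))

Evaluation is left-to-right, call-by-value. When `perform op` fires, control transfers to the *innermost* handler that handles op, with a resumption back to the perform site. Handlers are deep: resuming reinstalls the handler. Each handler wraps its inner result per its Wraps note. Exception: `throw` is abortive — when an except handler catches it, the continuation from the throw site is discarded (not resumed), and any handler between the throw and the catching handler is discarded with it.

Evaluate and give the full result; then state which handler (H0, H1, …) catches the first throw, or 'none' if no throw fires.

Working:
throw(3) @ H1 caught ⇒ 21
= 21

Answer: 21 ; first throw caught by: H1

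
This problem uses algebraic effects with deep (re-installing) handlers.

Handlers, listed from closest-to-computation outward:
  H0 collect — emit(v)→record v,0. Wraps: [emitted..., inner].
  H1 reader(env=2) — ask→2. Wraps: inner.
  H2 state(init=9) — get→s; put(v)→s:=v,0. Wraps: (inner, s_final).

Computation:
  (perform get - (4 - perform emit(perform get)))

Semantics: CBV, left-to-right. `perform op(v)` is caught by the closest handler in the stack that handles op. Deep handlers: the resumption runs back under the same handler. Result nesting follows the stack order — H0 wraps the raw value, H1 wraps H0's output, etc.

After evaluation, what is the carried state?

Evaluation trace:
get @ H2 ⇒ 9
get @ H2 ⇒ 9
emit(9) @ H0 ⇒ out+=9
H0 returns [9, 5]
H1 returns [9, 5]
H2 returns ([9, 5], 9)
= ([9, 5], 9)

Answer: 9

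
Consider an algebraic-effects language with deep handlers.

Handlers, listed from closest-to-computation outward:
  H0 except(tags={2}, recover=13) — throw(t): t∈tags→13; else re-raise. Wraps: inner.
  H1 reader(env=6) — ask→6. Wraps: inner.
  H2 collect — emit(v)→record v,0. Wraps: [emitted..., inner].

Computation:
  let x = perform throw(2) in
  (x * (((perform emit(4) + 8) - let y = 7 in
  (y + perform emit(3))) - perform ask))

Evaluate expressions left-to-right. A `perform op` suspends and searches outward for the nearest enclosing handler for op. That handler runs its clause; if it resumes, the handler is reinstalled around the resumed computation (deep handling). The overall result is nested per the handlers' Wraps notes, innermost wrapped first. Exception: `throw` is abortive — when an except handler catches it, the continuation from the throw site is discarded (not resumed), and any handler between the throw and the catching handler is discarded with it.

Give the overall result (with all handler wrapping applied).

Answer: [13]

Working:
throw(2) @ H0 caught ⇒ 13
H1 returns 13
H2 returns [13]
= [13]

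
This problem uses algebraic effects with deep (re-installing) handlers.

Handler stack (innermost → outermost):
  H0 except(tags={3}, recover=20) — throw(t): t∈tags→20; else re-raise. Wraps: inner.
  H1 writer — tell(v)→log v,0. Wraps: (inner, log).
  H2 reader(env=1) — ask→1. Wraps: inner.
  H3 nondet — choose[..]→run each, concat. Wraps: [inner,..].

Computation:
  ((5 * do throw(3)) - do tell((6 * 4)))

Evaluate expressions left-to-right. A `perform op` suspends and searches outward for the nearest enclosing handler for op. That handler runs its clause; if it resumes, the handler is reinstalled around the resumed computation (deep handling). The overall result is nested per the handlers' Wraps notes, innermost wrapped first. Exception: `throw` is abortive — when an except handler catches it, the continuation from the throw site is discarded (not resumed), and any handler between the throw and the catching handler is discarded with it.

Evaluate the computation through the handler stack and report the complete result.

Working:
throw(3) @ H0 caught ⇒ 20
H1 returns (20, ())
H2 returns (20, ())
H3 returns [(20, ())]
= [(20, ())]

Answer: [(20, ())]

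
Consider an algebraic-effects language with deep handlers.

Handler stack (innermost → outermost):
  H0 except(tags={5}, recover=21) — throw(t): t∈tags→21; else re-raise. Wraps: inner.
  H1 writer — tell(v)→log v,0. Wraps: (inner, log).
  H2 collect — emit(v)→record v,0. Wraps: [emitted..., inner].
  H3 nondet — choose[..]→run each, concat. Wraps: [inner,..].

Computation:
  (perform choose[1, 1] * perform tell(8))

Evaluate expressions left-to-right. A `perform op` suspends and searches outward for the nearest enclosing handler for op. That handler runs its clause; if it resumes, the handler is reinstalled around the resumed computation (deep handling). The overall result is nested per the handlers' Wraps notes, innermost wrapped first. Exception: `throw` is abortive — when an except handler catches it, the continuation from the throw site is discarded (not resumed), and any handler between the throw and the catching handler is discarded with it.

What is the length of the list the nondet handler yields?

Working:
choose[1, 1] @ H3
  branch[0] choose=1:
    tell(8) @ H1 ⇒ log+=8
    H0 returns 0
    H1 returns (0, (8))
    H2 returns [(0, (8))]
    H3 returns [[(0, (8))]]
  branch[1] choose=1:
    tell(8) @ H1 ⇒ log+=8
    H0 returns 0
    H1 returns (0, (8))
    H2 returns [(0, (8))]
    H3 returns [[(0, (8))]]
= [[(0, (8))], [(0, (8))]]

Answer: 2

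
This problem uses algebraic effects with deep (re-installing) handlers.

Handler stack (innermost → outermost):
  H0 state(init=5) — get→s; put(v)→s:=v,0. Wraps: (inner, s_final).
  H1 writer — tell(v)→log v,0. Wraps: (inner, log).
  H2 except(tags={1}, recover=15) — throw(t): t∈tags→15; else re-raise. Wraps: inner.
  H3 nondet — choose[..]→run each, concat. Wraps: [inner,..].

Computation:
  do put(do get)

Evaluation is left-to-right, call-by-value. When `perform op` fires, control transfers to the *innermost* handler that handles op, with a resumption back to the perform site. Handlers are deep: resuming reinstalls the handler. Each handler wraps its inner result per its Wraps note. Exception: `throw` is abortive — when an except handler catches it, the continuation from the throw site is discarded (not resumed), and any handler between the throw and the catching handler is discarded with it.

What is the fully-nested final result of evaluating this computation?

Answer: [((0, 5), ())]

Step-by-step:
get @ H0 ⇒ 5
put(5) @ H0 ⇒ s:=5
H0 returns (0, 5)
H1 returns ((0, 5), ())
H2 returns ((0, 5), ())
H3 returns [((0, 5), ())]
= [((0, 5), ())]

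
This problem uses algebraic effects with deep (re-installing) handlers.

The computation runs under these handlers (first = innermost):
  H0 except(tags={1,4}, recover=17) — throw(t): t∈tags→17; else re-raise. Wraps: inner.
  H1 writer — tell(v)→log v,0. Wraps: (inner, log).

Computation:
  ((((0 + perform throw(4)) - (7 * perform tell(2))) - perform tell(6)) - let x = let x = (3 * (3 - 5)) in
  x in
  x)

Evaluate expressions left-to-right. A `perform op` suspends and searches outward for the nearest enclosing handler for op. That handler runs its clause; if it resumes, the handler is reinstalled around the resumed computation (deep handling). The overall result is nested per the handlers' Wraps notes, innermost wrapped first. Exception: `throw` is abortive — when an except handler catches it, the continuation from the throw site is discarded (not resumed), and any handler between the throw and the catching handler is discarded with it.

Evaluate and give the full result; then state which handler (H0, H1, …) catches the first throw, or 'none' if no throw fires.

Answer: (17, ()) ; first throw caught by: H0

Working:
throw(4) @ H0 caught ⇒ 17
H1 returns (17, ())
= (17, ())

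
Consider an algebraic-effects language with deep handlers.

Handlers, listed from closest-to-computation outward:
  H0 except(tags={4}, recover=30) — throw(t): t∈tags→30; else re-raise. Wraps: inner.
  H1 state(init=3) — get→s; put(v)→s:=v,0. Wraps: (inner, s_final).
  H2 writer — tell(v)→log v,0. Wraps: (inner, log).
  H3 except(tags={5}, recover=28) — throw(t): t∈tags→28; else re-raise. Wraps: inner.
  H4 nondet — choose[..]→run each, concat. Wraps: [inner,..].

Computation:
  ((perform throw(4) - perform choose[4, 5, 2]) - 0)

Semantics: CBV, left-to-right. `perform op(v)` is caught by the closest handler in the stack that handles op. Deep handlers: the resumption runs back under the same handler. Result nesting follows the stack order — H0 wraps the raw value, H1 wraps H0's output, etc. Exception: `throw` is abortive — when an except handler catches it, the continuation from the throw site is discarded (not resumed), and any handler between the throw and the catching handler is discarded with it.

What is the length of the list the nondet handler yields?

Answer: 1

Step-by-step:
throw(4) @ H0 caught ⇒ 30
H1 returns (30, 3)
H2 returns ((30, 3), ())
H3 returns ((30, 3), ())
H4 returns [((30, 3), ())]
= [((30, 3), ())]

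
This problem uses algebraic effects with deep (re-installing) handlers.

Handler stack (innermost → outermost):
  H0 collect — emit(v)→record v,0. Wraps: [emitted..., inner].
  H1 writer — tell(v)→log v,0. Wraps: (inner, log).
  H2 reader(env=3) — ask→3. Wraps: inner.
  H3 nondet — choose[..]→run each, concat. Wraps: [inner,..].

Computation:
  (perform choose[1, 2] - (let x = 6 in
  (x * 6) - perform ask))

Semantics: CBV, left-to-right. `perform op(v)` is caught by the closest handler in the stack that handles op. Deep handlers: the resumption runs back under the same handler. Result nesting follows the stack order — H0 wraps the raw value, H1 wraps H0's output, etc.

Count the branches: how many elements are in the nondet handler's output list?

Step-by-step:
choose[1, 2] @ H3
  branch[0] choose=1:
    ask @ H2 ⇒ 3
    H0 returns [-32]
    H1 returns ([-32], ())
    H2 returns ([-32], ())
    H3 returns [([-32], ())]
  branch[1] choose=2:
    ask @ H2 ⇒ 3
    H0 returns [-31]
    H1 returns ([-31], ())
    H2 returns ([-31], ())
    H3 returns [([-31], ())]
= [([-32], ()), ([-31], ())]

Answer: 2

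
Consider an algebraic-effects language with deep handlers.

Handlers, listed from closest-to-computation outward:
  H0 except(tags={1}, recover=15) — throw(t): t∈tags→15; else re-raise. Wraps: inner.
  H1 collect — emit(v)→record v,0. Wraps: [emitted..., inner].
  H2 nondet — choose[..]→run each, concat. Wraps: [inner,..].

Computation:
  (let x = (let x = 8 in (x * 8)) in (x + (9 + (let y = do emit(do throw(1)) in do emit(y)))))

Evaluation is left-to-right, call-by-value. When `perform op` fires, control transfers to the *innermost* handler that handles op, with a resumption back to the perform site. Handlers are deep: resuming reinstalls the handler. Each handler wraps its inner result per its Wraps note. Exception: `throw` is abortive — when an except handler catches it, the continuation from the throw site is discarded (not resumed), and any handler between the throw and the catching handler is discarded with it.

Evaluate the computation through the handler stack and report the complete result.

Answer: [[15]]

Step-by-step:
throw(1) @ H0 caught ⇒ 15
H1 returns [15]
H2 returns [[15]]
= [[15]]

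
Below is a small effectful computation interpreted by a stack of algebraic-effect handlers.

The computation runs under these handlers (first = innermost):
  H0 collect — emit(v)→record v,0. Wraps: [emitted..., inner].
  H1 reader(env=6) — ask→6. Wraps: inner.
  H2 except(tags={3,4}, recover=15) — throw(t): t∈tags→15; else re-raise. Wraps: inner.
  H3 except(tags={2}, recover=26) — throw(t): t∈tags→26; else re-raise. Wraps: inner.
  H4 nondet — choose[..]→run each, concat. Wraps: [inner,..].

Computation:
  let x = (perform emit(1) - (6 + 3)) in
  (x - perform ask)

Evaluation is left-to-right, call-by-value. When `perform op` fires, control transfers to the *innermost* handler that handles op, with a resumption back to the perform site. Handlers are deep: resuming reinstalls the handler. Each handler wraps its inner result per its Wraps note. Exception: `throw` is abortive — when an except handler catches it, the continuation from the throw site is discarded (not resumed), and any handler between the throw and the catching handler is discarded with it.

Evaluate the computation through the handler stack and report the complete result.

Answer: [[1, -15]]

Step-by-step:
emit(1) @ H0 ⇒ out+=1
ask @ H1 ⇒ 6
H0 returns [1, -15]
H1 returns [1, -15]
H2 returns [1, -15]
H3 returns [1, -15]
H4 returns [[1, -15]]
= [[1, -15]]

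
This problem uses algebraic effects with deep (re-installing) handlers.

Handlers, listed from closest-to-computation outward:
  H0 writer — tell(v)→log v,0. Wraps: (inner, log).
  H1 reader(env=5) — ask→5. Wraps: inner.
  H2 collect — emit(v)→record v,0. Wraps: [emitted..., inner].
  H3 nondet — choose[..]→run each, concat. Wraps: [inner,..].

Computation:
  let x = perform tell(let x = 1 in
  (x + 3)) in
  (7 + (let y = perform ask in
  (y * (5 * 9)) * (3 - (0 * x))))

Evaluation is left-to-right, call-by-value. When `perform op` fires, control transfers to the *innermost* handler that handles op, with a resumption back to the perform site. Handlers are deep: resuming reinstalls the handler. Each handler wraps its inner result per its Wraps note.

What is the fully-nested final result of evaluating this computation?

Answer: [[(682, (4))]]

Working:
tell(4) @ H0 ⇒ log+=4
ask @ H1 ⇒ 5
H0 returns (682, (4))
H1 returns (682, (4))
H2 returns [(682, (4))]
H3 returns [[(682, (4))]]
= [[(682, (4))]]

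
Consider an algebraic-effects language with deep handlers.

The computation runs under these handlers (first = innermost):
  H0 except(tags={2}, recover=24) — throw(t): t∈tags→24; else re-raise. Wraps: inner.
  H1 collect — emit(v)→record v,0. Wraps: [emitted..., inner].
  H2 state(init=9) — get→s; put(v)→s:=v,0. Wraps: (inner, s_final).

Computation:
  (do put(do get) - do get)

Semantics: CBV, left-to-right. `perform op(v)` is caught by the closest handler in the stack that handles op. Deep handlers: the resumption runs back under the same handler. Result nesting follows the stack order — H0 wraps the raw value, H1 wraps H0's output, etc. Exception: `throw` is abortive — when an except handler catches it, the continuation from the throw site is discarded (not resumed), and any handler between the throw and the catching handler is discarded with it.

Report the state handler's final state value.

Answer: 9

Evaluation trace:
get @ H2 ⇒ 9
put(9) @ H2 ⇒ s:=9
get @ H2 ⇒ 9
H0 returns -9
H1 returns [-9]
H2 returns ([-9], 9)
= ([-9], 9)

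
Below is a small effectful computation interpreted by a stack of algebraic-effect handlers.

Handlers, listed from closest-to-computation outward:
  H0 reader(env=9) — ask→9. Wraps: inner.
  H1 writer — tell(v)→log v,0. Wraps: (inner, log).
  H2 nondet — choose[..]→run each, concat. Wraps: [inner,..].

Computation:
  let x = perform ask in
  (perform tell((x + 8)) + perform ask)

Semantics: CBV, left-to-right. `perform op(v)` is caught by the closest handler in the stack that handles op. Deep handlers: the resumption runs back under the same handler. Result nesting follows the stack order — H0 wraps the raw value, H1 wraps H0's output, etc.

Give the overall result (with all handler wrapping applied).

Answer: [(9, (17))]

Working:
ask @ H0 ⇒ 9
tell(17) @ H1 ⇒ log+=17
ask @ H0 ⇒ 9
H0 returns 9
H1 returns (9, (17))
H2 returns [(9, (17))]
= [(9, (17))]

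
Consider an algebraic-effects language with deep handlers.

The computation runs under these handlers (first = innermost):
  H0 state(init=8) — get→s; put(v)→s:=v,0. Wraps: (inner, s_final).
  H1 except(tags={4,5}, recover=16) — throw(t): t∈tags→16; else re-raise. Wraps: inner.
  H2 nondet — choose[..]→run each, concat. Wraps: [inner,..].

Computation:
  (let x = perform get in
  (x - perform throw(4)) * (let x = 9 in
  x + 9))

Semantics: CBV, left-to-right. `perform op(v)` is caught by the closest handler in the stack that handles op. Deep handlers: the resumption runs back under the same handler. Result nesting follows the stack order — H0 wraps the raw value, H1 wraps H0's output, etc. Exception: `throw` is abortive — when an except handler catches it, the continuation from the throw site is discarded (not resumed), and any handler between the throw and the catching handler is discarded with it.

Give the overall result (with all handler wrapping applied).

Answer: [16]

Working:
get @ H0 ⇒ 8
throw(4) @ H1 caught ⇒ 16
H2 returns [16]
= [16]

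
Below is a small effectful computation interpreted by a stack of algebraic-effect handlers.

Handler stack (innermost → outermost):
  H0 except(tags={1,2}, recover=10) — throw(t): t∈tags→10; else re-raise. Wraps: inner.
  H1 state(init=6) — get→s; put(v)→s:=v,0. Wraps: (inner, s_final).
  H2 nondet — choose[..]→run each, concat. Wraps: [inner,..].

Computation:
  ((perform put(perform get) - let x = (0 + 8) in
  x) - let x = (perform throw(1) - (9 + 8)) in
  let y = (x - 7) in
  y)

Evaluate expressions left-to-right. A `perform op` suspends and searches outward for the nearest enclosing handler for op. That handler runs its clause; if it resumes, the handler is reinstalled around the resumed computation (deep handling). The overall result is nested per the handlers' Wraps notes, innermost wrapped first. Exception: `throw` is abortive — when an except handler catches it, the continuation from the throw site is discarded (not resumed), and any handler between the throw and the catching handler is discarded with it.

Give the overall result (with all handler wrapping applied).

Working:
get @ H1 ⇒ 6
put(6) @ H1 ⇒ s:=6
throw(1) @ H0 caught ⇒ 10
H1 returns (10, 6)
H2 returns [(10, 6)]
= [(10, 6)]

Answer: [(10, 6)]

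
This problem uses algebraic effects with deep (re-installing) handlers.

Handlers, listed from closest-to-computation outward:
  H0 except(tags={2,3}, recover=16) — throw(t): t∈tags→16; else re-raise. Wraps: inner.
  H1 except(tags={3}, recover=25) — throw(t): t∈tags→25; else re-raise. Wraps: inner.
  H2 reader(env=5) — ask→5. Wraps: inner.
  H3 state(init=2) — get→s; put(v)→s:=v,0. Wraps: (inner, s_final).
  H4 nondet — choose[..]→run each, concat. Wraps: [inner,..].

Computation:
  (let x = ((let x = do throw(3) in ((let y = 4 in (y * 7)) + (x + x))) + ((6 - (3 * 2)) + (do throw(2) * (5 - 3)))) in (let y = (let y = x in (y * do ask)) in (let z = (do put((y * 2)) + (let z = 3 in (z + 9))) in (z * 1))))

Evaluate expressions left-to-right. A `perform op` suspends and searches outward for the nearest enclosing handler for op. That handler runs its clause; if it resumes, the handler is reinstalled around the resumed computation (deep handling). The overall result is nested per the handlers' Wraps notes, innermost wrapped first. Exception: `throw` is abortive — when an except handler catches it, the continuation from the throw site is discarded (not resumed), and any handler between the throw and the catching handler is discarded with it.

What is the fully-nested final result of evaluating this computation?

Working:
throw(3) @ H0 caught ⇒ 16
H1 returns 16
H2 returns 16
H3 returns (16, 2)
H4 returns [(16, 2)]
= [(16, 2)]

Answer: [(16, 2)]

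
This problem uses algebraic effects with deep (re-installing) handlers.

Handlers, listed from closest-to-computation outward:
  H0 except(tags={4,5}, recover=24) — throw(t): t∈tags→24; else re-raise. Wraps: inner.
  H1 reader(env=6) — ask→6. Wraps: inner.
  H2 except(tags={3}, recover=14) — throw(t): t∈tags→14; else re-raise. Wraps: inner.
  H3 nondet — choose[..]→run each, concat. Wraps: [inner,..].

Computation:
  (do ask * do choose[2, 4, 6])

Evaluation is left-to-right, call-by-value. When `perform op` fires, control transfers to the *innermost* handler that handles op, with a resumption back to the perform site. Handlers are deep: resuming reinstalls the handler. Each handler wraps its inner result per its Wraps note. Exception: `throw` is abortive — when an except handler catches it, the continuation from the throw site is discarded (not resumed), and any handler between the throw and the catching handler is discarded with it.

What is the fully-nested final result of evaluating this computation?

Answer: [12, 24, 36]

Evaluation trace:
ask @ H1 ⇒ 6
choose[2, 4, 6] @ H3
  branch[0] choose=2:
    H0 returns 12
    H1 returns 12
    H2 returns 12
    H3 returns [12]
  branch[1] choose=4:
    H0 returns 24
    H1 returns 24
    H2 returns 24
    H3 returns [24]
  branch[2] choose=6:
    H0 returns 36
    H1 returns 36
    H2 returns 36
    H3 returns [36]
= [12, 24, 36]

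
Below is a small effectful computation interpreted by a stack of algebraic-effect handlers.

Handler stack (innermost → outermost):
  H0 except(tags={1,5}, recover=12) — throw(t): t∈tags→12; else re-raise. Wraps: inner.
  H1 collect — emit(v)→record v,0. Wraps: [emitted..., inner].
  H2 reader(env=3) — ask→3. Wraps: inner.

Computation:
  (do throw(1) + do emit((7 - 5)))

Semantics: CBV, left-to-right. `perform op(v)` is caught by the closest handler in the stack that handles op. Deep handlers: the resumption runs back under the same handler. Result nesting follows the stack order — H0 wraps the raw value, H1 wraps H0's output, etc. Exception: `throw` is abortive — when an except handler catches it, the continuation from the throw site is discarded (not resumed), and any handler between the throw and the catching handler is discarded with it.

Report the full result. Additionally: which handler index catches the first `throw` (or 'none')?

Answer: [12] ; first throw caught by: H0

Step-by-step:
throw(1) @ H0 caught ⇒ 12
H1 returns [12]
H2 returns [12]
= [12]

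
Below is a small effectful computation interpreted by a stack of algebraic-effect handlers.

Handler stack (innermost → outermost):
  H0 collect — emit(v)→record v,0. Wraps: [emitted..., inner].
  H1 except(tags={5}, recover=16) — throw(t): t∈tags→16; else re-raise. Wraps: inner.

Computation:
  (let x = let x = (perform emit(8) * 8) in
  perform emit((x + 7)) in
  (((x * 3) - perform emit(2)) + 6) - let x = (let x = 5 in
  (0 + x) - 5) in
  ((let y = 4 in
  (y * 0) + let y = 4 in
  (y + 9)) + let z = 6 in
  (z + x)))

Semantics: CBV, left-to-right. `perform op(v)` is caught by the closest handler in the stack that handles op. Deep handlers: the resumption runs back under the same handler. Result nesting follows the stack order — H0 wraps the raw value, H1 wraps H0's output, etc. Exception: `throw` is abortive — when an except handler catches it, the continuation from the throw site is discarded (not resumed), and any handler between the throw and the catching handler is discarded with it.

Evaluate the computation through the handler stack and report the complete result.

Answer: [8, 7, 2, -13]

Evaluation trace:
emit(8) @ H0 ⇒ out+=8
emit(7) @ H0 ⇒ out+=7
emit(2) @ H0 ⇒ out+=2
H0 returns [8, 7, 2, -13]
H1 returns [8, 7, 2, -13]
= [8, 7, 2, -13]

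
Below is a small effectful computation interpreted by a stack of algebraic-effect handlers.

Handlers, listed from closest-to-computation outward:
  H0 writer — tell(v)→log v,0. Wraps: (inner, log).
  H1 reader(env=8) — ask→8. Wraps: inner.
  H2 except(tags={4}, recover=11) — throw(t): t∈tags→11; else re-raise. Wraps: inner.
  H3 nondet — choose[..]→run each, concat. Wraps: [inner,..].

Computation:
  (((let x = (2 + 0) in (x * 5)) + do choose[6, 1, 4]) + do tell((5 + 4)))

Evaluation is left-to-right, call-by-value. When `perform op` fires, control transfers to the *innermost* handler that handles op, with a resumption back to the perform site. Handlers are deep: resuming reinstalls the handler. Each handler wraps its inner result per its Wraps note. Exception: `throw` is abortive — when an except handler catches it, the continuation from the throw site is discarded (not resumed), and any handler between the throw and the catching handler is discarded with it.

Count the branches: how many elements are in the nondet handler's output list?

Answer: 3

Evaluation trace:
choose[6, 1, 4] @ H3
  branch[0] choose=6:
    tell(9) @ H0 ⇒ log+=9
    H0 returns (16, (9))
    H1 returns (16, (9))
    H2 returns (16, (9))
    H3 returns [(16, (9))]
  branch[1] choose=1:
    tell(9) @ H0 ⇒ log+=9
    H0 returns (11, (9))
    H1 returns (11, (9))
    H2 returns (11, (9))
    H3 returns [(11, (9))]
  branch[2] choose=4:
    tell(9) @ H0 ⇒ log+=9
    H0 returns (14, (9))
    H1 returns (14, (9))
    H2 returns (14, (9))
    H3 returns [(14, (9))]
= [(16, (9)), (11, (9)), (14, (9))]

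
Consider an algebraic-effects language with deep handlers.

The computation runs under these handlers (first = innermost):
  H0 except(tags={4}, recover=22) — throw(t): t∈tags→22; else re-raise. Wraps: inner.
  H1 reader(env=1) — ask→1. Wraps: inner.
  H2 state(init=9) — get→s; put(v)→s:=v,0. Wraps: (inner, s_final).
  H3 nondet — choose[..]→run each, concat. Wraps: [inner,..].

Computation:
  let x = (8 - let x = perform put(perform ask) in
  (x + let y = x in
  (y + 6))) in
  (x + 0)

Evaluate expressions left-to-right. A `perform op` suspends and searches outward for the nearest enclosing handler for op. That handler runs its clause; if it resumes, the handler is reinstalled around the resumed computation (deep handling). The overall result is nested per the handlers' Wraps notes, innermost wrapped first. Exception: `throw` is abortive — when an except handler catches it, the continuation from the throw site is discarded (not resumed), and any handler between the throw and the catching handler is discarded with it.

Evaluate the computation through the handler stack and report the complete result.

Step-by-step:
ask @ H1 ⇒ 1
put(1) @ H2 ⇒ s:=1
H0 returns 2
H1 returns 2
H2 returns (2, 1)
H3 returns [(2, 1)]
= [(2, 1)]

Answer: [(2, 1)]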